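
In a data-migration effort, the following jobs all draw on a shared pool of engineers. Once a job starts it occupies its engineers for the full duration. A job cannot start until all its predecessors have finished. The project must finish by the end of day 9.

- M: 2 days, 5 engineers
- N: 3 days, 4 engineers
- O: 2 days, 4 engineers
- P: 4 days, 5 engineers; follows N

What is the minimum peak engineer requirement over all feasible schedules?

Early-start (M@1, N@1, O@1, P@4) gives peak 13: d1:13  d2:13  d3:4  d4:5  d5:5  d6:5  d7:5  d8:0  d9:0.
Shift N→3, O→3, P→6.
Schedule M@1, N@3, O@3, P@6: d1:5  d2:5  d3:8  d4:8  d5:4  d6:5  d7:5  d8:5  d9:5 — peak 8.

8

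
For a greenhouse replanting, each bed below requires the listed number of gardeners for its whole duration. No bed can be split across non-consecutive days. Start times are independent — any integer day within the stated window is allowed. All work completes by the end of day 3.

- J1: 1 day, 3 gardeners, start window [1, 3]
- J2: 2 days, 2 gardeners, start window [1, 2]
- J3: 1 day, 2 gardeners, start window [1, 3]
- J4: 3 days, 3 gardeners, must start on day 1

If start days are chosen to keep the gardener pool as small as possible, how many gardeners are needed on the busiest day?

Early-start (J1@1, J2@1, J3@1, J4@1) gives peak 10: d1:10  d2:5  d3:3.
Shift J2→2, J3→2.
Schedule J1@1, J2@2, J3@2, J4@1: d1:6  d2:7  d3:5 — peak 7.
No arrangement of the 18 feasible schedules does better.

7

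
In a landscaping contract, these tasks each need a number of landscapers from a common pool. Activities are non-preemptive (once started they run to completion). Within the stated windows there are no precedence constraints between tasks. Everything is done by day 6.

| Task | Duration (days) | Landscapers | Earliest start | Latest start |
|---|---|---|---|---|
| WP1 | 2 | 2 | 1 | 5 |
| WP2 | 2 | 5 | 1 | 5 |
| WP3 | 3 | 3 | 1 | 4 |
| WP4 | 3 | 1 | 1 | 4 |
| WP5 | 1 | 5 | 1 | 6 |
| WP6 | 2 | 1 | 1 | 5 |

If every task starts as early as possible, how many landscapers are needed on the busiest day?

17

Early-start schedule: WP1@1, WP2@1, WP3@1, WP4@1, WP5@1, WP6@1.
Load per day: day 1: 17, day 2: 12, day 3: 4, day 4: 0, day 5: 0, day 6: 0.
Peak is 17.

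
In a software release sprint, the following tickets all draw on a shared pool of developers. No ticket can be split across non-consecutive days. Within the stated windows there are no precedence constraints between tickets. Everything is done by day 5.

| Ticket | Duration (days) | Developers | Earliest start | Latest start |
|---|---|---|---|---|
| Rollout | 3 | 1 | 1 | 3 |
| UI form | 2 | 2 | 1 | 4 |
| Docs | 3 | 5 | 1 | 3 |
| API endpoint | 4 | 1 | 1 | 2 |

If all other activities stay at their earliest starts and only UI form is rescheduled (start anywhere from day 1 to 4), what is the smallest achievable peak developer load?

UI form@1: d1:9  d2:9  d3:7  d4:1  d5:0 → peak 9
UI form@2: d1:7  d2:9  d3:9  d4:1  d5:0 → peak 9
UI form@3: d1:7  d2:7  d3:9  d4:3  d5:0 → peak 9
UI form@4: d1:7  d2:7  d3:7  d4:3  d5:2 → peak 7
Best is UI form@4, peak 7.

7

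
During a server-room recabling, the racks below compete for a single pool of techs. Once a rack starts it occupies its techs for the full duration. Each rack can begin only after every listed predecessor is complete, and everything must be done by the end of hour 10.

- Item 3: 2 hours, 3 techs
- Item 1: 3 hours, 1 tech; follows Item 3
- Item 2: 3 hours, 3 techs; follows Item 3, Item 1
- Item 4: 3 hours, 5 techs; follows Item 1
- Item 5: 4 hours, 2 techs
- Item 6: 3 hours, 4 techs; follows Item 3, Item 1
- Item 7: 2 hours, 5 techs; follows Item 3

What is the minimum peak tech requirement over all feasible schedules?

12

Schedule Item 3@1, Item 1@3, Item 2@6, Item 4@6, Item 5@1, Item 6@6, Item 7@3: h1:5  h2:5  h3:8  h4:8  h5:1  h6:12  h7:12  h8:12  h9:0  h10:0 — peak 12.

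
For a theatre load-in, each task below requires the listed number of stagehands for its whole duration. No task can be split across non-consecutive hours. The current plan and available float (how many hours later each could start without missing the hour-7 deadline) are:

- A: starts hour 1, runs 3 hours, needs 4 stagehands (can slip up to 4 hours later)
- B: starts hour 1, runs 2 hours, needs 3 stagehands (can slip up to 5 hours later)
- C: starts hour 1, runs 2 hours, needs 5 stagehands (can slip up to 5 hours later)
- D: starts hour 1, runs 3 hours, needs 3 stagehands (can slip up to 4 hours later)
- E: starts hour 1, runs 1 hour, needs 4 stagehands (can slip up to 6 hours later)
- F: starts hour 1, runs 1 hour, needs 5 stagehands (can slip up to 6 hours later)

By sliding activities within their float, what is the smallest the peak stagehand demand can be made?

8

Early-start (A@1, B@1, C@1, D@1, E@1, F@1) gives peak 24: h1:24  h2:15  h3:7  h4:0  h5:0  h6:0  h7:0.
Shift C→4, D→3, E→6, F→7.
Schedule A@1, B@1, C@4, D@3, E@6, F@7: h1:7  h2:7  h3:7  h4:8  h5:8  h6:4  h7:5 — peak 8.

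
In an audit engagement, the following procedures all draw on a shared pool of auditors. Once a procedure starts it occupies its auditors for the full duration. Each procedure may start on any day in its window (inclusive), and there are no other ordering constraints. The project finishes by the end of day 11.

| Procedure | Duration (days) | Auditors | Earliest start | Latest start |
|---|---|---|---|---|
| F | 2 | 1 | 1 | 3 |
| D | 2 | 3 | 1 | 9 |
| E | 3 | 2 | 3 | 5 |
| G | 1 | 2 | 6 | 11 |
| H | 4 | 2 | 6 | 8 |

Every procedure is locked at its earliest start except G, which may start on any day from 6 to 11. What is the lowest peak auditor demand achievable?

4

G@6: d1:4  d2:4  d3:2  d4:2  d5:2  d6:4  d7:2  d8:2  d9:2  d10:0  d11:0 → peak 4
G@7: d1:4  d2:4  d3:2  d4:2  d5:2  d6:2  d7:4  d8:2  d9:2  d10:0  d11:0 → peak 4
G@8: d1:4  d2:4  d3:2  d4:2  d5:2  d6:2  d7:2  d8:4  d9:2  d10:0  d11:0 → peak 4
G@9: d1:4  d2:4  d3:2  d4:2  d5:2  d6:2  d7:2  d8:2  d9:4  d10:0  d11:0 → peak 4
G@10: d1:4  d2:4  d3:2  d4:2  d5:2  d6:2  d7:2  d8:2  d9:2  d10:2  d11:0 → peak 4
G@11: d1:4  d2:4  d3:2  d4:2  d5:2  d6:2  d7:2  d8:2  d9:2  d10:0  d11:2 → peak 4
Best is G@6, peak 4.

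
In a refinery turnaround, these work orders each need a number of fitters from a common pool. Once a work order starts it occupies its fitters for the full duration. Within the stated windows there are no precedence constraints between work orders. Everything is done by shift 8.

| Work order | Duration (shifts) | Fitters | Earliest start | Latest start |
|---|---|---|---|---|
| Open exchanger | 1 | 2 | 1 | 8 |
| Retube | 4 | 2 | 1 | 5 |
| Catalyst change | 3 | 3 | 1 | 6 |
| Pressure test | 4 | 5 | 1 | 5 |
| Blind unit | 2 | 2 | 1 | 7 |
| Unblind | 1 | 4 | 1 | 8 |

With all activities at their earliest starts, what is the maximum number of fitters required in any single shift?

Early-start schedule: Open exchanger@1, Retube@1, Catalyst change@1, Pressure test@1, Blind unit@1, Unblind@1.
Load per shift: shift 1: 18, shift 2: 12, shift 3: 10, shift 4: 7, shift 5: 0, shift 6: 0, shift 7: 0, shift 8: 0.
Peak is 18.

18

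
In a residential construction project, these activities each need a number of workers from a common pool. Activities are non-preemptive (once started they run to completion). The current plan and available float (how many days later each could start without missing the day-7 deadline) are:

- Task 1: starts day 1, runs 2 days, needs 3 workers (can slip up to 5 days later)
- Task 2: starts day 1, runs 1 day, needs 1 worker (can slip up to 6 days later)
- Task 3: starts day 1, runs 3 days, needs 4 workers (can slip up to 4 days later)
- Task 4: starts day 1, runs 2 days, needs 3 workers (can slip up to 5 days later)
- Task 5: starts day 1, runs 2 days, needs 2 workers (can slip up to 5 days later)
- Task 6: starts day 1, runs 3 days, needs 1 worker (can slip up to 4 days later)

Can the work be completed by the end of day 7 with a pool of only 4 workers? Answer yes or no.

Total worker-days = 32; over 7 days the average is 32/7 > 4, so some day must exceed 4.

no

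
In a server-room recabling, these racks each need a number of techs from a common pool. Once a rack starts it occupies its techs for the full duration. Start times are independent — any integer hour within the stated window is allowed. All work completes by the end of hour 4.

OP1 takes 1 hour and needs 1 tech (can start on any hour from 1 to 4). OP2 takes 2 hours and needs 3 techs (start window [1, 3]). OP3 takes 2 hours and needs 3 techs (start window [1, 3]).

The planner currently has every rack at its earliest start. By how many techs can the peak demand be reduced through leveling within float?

3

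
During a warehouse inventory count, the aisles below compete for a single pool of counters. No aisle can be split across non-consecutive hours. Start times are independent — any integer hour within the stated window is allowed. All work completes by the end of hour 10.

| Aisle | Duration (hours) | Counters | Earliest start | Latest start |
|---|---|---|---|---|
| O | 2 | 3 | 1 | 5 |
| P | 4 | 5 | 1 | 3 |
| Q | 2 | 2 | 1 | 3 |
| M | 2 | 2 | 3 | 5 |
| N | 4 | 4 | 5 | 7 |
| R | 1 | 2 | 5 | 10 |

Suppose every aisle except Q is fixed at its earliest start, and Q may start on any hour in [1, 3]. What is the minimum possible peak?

Q@1: h1:10  h2:10  h3:7  h4:7  h5:6  h6:4  h7:4  h8:4  h9:0  h10:0 → peak 10
Q@2: h1:8  h2:10  h3:9  h4:7  h5:6  h6:4  h7:4  h8:4  h9:0  h10:0 → peak 10
Q@3: h1:8  h2:8  h3:9  h4:9  h5:6  h6:4  h7:4  h8:4  h9:0  h10:0 → peak 9
Best is Q@3, peak 9.

9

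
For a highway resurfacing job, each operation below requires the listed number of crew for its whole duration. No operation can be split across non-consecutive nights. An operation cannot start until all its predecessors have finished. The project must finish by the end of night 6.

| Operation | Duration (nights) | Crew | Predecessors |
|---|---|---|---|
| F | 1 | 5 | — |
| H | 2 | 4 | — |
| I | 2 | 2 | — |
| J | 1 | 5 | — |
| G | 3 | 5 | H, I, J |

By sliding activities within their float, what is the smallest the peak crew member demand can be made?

9

Early-start (F@1, H@1, I@1, J@1, G@3) gives peak 16: n1:16  n2:6  n3:5  n4:5  n5:5  n6:0.
Shift I→2, J→3, G→4.
Schedule F@1, H@1, I@2, J@3, G@4: n1:9  n2:6  n3:7  n4:5  n5:5  n6:5 — peak 9.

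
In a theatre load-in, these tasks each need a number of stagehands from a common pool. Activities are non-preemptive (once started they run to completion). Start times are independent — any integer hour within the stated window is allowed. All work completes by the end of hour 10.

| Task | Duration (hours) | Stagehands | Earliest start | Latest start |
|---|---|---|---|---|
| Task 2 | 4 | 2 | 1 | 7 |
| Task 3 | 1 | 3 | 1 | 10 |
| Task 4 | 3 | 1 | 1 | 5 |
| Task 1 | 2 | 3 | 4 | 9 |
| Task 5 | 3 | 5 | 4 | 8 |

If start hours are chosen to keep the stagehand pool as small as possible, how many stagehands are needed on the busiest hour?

5

Early-start (Task 2@1, Task 3@1, Task 4@1, Task 1@4, Task 5@4) gives peak 10: h1:6  h2:3  h3:3  h4:10  h5:8  h6:5  h7:0  h8:0  h9:0  h10:0.
Shift Task 4→2, Task 1→5, Task 5→7.
Schedule Task 2@1, Task 3@1, Task 4@2, Task 1@5, Task 5@7: h1:5  h2:3  h3:3  h4:3  h5:3  h6:3  h7:5  h8:5  h9:5  h10:0 — peak 5.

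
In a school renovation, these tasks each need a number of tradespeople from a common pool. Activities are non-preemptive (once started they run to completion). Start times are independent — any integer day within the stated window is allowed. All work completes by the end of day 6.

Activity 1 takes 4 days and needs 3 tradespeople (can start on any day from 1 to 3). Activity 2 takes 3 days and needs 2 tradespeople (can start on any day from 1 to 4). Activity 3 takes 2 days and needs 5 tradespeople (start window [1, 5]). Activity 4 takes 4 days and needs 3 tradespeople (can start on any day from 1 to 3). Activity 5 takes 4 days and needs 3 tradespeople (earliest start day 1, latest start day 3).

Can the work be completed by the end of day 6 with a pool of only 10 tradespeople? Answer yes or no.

The minimum achievable peak is 11; 10 < 11, so no feasible schedule stays within the cap.

no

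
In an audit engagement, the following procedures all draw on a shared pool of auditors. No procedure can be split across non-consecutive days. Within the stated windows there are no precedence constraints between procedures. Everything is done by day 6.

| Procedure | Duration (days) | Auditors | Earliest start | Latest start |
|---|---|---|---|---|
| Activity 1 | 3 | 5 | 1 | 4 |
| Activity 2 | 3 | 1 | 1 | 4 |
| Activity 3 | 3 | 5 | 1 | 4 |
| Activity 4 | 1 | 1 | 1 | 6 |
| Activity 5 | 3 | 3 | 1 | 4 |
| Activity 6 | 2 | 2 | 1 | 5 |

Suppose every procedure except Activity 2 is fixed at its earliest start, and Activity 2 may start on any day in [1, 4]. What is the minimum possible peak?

16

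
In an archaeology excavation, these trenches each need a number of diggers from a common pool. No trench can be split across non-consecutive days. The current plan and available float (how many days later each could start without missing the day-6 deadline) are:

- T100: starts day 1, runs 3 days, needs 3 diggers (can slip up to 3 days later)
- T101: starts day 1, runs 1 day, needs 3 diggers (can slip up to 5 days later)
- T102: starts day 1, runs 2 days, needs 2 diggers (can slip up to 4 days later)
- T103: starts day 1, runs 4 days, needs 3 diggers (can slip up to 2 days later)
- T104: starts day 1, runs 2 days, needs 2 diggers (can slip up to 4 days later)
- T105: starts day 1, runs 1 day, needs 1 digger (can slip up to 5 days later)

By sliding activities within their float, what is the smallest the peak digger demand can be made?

Early-start (T100@1, T101@1, T102@1, T103@1, T104@1, T105@1) gives peak 14: d1:14  d2:10  d3:6  d4:3  d5:0  d6:0.
Shift T101→4, T103→3, T104→5.
Schedule T100@1, T101@4, T102@1, T103@3, T104@5, T105@1: d1:6  d2:5  d3:6  d4:6  d5:5  d6:5 — peak 6.
Total digger-days = 33 over 6 days ⇒ peak ≥ ⌈33/6⌉ = 6, so 6 is optimal.

6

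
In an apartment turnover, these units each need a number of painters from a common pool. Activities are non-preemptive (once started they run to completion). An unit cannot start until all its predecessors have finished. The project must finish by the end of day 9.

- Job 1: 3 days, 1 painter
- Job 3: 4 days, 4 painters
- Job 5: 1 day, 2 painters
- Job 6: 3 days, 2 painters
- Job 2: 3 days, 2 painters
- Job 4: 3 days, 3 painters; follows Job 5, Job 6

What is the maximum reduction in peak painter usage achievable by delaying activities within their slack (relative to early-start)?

5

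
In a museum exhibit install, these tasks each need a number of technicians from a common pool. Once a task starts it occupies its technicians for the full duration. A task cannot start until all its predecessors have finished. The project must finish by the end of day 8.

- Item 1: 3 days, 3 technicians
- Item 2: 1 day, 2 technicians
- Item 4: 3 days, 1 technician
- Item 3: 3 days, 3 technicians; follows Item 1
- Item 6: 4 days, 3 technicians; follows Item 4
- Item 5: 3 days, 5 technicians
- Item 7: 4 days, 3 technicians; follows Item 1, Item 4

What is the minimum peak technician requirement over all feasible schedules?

9

Early-start (Item 1@1, Item 2@1, Item 4@1, Item 3@4, Item 6@4, Item 5@1, Item 7@4) gives peak 11: d1:11  d2:9  d3:9  d4:9  d5:9  d6:9  d7:6  d8:0.
Shift Item 6→5, Item 5→2, Item 7→5.
Schedule Item 1@1, Item 2@1, Item 4@1, Item 3@4, Item 6@5, Item 5@2, Item 7@5: d1:6  d2:9  d3:9  d4:8  d5:9  d6:9  d7:6  d8:6 — peak 9.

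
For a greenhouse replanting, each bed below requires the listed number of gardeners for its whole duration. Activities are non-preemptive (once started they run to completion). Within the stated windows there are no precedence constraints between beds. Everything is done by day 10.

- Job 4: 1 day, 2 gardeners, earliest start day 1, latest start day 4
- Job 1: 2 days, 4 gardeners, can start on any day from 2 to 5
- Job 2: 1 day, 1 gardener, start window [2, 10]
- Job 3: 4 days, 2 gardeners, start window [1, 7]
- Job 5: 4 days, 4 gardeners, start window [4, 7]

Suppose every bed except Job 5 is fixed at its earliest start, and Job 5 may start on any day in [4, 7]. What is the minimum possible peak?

7

Job 5@4: d1:4  d2:7  d3:6  d4:6  d5:4  d6:4  d7:4  d8:0  d9:0  d10:0 → peak 7
Job 5@5: d1:4  d2:7  d3:6  d4:2  d5:4  d6:4  d7:4  d8:4  d9:0  d10:0 → peak 7
Job 5@6: d1:4  d2:7  d3:6  d4:2  d5:0  d6:4  d7:4  d8:4  d9:4  d10:0 → peak 7
Job 5@7: d1:4  d2:7  d3:6  d4:2  d5:0  d6:0  d7:4  d8:4  d9:4  d10:4 → peak 7
Best is Job 5@4, peak 7.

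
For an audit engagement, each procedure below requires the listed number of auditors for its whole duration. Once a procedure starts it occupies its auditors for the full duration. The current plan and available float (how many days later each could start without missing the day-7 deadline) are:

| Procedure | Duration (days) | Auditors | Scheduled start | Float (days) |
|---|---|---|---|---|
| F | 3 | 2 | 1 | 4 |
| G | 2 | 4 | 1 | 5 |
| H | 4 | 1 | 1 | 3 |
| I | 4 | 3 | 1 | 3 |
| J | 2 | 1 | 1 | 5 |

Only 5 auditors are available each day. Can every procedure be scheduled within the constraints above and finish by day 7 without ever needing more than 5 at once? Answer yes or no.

Schedule F@1, G@6, H@4, I@1, J@4: d1:5  d2:5  d3:5  d4:5  d5:2  d6:5  d7:5 — peak 5 ≤ 5.

yes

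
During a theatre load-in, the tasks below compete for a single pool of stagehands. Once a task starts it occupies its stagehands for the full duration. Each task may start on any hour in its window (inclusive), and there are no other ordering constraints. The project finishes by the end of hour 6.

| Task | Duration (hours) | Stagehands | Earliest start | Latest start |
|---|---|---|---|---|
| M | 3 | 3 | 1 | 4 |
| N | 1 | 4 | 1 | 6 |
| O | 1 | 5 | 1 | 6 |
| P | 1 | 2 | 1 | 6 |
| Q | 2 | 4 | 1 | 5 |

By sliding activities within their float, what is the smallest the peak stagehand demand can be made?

7

Early-start (M@1, N@1, O@1, P@1, Q@1) gives peak 18: h1:18  h2:7  h3:3  h4:0  h5:0  h6:0.
Shift O→4, P→2, Q→5.
Schedule M@1, N@1, O@4, P@2, Q@5: h1:7  h2:5  h3:3  h4:5  h5:4  h6:4 — peak 7.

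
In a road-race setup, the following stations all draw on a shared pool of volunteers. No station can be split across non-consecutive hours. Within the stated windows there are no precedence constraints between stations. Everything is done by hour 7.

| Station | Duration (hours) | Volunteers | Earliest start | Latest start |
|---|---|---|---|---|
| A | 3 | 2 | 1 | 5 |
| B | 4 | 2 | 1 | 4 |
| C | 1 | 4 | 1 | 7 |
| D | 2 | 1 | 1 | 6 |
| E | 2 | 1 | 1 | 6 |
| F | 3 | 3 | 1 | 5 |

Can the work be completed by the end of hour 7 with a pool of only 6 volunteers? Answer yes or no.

Schedule A@1, B@1, C@7, D@1, E@5, F@4: h1:5  h2:5  h3:4  h4:5  h5:4  h6:4  h7:4 — peak 5 ≤ 6.

yes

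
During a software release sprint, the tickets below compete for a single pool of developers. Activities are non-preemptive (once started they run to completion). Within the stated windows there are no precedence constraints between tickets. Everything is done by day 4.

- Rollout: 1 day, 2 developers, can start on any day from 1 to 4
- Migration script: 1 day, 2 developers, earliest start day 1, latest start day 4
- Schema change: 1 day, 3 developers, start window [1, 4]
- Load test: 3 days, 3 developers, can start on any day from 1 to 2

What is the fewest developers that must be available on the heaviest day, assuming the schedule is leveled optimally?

5

Early-start (Rollout@1, Migration script@1, Schema change@1, Load test@1) gives peak 10: d1:10  d2:3  d3:3  d4:0.
Shift Migration script→2, Load test→2.
Schedule Rollout@1, Migration script@2, Schema change@1, Load test@2: d1:5  d2:5  d3:3  d4:3 — peak 5.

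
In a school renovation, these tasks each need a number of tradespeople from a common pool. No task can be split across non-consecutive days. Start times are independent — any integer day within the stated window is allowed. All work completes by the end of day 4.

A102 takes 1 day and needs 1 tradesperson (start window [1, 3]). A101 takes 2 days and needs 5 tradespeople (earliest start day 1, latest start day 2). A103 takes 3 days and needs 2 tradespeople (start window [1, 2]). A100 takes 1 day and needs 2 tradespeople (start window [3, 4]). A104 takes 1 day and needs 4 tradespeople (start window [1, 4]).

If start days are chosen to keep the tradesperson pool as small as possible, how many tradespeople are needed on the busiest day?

7

Early-start (A102@1, A101@1, A103@1, A100@3, A104@1) gives peak 12: d1:12  d2:7  d3:4  d4:0.
Shift A103→2, A104→4.
Schedule A102@1, A101@1, A103@2, A100@3, A104@4: d1:6  d2:7  d3:4  d4:6 — peak 7.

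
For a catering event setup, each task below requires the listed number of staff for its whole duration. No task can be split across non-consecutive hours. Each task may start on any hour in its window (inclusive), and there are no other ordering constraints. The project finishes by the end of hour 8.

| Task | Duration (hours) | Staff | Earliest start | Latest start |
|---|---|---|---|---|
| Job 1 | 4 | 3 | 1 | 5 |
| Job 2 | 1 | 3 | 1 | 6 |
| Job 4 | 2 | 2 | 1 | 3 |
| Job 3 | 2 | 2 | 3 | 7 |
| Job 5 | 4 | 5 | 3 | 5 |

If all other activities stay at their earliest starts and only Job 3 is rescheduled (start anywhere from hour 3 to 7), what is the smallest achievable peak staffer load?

8

Job 3@3: h1:8  h2:5  h3:10  h4:10  h5:5  h6:5  h7:0  h8:0 → peak 10
Job 3@4: h1:8  h2:5  h3:8  h4:10  h5:7  h6:5  h7:0  h8:0 → peak 10
Job 3@5: h1:8  h2:5  h3:8  h4:8  h5:7  h6:7  h7:0  h8:0 → peak 8
Job 3@6: h1:8  h2:5  h3:8  h4:8  h5:5  h6:7  h7:2  h8:0 → peak 8
Job 3@7: h1:8  h2:5  h3:8  h4:8  h5:5  h6:5  h7:2  h8:2 → peak 8
Best is Job 3@5, peak 8.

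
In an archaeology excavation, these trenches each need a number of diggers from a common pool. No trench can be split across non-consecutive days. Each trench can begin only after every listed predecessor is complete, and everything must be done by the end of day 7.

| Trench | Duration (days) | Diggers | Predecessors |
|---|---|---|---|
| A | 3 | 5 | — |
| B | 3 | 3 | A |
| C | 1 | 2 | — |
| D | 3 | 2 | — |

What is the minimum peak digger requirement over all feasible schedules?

5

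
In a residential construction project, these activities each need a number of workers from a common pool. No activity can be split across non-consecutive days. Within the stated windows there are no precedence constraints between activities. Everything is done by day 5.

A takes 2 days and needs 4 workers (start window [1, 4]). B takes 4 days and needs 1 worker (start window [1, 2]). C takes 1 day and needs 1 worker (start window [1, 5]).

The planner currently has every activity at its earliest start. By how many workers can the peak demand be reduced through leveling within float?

Early-start peak: d1:6  d2:5  d3:1  d4:1  d5:0 ⇒ 6.
Leveled (A@1, B@1, C@3): d1:5  d2:5  d3:2  d4:1  d5:0 ⇒ 5.
Reduction 6 − 5 = 1.

1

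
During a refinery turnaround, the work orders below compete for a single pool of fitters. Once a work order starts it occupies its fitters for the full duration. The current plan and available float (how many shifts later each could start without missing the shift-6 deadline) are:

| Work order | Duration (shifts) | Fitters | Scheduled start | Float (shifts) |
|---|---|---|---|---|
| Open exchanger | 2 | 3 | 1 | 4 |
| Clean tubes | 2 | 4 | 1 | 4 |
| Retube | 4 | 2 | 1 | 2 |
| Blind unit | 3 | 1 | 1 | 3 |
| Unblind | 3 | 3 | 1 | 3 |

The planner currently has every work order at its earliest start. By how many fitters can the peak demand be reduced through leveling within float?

6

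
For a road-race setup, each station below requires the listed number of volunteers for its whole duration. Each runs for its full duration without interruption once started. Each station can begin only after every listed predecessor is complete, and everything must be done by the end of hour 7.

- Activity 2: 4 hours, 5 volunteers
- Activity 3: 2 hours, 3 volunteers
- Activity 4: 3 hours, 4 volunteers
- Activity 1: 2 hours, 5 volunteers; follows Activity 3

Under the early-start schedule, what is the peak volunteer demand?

Early-start schedule: Activity 2@1, Activity 3@1, Activity 4@1, Activity 1@3.
Load per hour: hour 1: 12, hour 2: 12, hour 3: 14, hour 4: 10, hour 5: 0, hour 6: 0, hour 7: 0.
Peak is 14.

14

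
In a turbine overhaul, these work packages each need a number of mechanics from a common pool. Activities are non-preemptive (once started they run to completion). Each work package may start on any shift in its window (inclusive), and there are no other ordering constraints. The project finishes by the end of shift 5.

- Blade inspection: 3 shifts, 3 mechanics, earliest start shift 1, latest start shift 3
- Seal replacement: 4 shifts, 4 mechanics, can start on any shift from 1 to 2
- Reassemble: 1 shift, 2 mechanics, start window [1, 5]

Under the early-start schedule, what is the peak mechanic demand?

9

Early-start schedule: Blade inspection@1, Seal replacement@1, Reassemble@1.
Load per shift: shift 1: 9, shift 2: 7, shift 3: 7, shift 4: 4, shift 5: 0.
Peak is 9.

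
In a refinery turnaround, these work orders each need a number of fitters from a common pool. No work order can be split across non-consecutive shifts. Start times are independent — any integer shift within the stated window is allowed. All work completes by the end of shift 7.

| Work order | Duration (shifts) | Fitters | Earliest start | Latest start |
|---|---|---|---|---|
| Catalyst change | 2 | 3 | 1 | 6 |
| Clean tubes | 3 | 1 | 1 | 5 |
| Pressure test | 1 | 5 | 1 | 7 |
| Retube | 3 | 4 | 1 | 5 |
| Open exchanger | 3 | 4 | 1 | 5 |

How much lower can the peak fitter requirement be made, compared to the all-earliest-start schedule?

10

Early-start peak: s1:17  s2:12  s3:9  s4:0  s5:0  s6:0  s7:0 ⇒ 17.
Leveled (Catalyst change@1, Clean tubes@3, Pressure test@4, Retube@1, Open exchanger@5): s1:7  s2:7  s3:5  s4:6  s5:5  s6:4  s7:4 ⇒ 7.
Reduction 17 − 7 = 10.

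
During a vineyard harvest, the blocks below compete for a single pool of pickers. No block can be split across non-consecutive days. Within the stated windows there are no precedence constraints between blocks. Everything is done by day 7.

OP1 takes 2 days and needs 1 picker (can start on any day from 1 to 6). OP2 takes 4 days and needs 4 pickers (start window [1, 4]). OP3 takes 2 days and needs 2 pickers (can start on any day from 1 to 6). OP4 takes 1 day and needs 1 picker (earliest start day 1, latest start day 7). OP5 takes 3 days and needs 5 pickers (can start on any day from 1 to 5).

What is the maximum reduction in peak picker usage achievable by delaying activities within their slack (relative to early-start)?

7

Early-start peak: d1:13  d2:12  d3:9  d4:4  d5:0  d6:0  d7:0 ⇒ 13.
Leveled (OP1@1, OP2@1, OP3@3, OP4@1, OP5@5): d1:6  d2:5  d3:6  d4:6  d5:5  d6:5  d7:5 ⇒ 6.
Reduction 13 − 6 = 7.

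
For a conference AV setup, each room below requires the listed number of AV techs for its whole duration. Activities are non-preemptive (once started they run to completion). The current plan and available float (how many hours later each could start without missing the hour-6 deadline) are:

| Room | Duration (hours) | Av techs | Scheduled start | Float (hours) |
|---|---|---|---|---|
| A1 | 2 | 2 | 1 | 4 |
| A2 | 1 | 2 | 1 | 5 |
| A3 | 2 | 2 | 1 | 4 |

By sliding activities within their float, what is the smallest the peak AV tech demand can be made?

Early-start (A1@1, A2@1, A3@1) gives peak 6: h1:6  h2:4  h3:0  h4:0  h5:0  h6:0.
Shift A2→3, A3→4.
Schedule A1@1, A2@3, A3@4: h1:2  h2:2  h3:2  h4:2  h5:2  h6:0 — peak 2.
Total AV tech-hours = 10 over 6 hours ⇒ peak ≥ ⌈10/6⌉ = 2, so 2 is optimal.

2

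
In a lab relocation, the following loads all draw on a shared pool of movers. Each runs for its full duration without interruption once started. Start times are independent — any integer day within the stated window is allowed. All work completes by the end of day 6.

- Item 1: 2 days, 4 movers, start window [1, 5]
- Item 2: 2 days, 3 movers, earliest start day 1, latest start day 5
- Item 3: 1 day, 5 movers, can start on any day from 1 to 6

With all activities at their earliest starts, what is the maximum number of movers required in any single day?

Early-start schedule: Item 1@1, Item 2@1, Item 3@1.
Load per day: day 1: 12, day 2: 7, day 3: 0, day 4: 0, day 5: 0, day 6: 0.
Peak is 12.

12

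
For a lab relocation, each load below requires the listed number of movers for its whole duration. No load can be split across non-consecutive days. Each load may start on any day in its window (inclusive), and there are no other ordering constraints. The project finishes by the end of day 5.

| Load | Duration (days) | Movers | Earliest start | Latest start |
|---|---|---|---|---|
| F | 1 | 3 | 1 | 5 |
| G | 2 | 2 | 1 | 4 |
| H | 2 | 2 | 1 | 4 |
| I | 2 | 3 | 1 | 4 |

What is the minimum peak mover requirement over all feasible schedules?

4

Early-start (F@1, G@1, H@1, I@1) gives peak 10: d1:10  d2:7  d3:0  d4:0  d5:0.
Shift G→2, H→2, I→4.
Schedule F@1, G@2, H@2, I@4: d1:3  d2:4  d3:4  d4:3  d5:3 — peak 4.
Total mover-days = 17 over 5 days ⇒ peak ≥ ⌈17/5⌉ = 4, so 4 is optimal.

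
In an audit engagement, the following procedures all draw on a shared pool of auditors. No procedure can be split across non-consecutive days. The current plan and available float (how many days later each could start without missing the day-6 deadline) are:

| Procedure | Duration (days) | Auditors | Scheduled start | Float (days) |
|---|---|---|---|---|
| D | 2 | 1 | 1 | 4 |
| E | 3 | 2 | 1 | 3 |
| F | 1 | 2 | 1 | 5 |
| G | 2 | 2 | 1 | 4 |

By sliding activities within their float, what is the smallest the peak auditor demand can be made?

3

Early-start (D@1, E@1, F@1, G@1) gives peak 7: d1:7  d2:5  d3:2  d4:0  d5:0  d6:0.
Shift F→4, G→5.
Schedule D@1, E@1, F@4, G@5: d1:3  d2:3  d3:2  d4:2  d5:2  d6:2 — peak 3.
Total auditor-days = 14 over 6 days ⇒ peak ≥ ⌈14/6⌉ = 3, so 3 is optimal.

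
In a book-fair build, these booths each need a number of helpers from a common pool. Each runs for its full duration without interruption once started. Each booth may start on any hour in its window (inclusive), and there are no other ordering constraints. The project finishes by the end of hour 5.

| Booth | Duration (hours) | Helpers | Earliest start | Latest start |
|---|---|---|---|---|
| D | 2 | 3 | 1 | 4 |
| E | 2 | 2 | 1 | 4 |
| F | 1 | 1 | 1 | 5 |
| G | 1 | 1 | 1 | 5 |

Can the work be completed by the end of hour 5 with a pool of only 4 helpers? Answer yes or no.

Schedule D@1, E@3, F@3, G@4: h1:3  h2:3  h3:3  h4:3  h5:0 — peak 3 ≤ 4.

yes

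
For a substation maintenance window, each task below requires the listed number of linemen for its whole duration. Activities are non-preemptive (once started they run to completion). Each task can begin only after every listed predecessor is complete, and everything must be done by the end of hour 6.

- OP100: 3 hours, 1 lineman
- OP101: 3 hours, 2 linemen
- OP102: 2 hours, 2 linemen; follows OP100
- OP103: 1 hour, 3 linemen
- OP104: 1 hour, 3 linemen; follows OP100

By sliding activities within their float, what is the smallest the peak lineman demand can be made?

4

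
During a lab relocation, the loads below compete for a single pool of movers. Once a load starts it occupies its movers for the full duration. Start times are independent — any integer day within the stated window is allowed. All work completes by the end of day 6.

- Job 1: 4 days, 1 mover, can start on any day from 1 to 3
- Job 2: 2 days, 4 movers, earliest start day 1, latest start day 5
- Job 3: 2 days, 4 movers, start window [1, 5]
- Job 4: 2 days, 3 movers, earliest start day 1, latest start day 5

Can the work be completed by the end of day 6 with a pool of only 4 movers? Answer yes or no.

no

Total mover-days = 26; over 6 days the average is 26/6 > 4, so some day must exceed 4.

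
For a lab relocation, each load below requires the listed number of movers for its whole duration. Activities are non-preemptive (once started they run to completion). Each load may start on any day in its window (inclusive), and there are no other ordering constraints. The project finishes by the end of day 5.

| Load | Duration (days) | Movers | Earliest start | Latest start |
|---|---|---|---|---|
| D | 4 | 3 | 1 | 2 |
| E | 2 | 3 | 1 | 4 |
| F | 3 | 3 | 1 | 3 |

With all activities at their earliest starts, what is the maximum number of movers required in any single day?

9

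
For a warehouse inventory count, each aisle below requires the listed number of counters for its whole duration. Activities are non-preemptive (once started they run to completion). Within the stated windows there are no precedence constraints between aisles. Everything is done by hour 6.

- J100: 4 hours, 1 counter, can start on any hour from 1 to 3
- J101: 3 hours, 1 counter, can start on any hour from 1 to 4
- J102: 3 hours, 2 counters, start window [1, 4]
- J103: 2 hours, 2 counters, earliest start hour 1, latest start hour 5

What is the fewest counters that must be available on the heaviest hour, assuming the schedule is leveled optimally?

Early-start (J100@1, J101@1, J102@1, J103@1) gives peak 6: h1:6  h2:6  h3:4  h4:1  h5:0  h6:0.
Shift J101→4, J103→5.
Schedule J100@1, J101@4, J102@1, J103@5: h1:3  h2:3  h3:3  h4:2  h5:3  h6:3 — peak 3.
Total counter-hours = 17 over 6 hours ⇒ peak ≥ ⌈17/6⌉ = 3, so 3 is optimal.

3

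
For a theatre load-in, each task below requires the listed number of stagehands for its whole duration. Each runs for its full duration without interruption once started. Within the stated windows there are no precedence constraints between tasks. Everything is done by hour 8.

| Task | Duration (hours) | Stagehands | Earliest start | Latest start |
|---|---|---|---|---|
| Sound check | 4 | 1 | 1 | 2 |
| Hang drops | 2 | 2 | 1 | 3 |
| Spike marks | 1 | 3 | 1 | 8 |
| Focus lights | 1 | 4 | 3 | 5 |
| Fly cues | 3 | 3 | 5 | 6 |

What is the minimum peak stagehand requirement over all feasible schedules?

4

Early-start (Sound check@1, Hang drops@1, Spike marks@1, Focus lights@3, Fly cues@5) gives peak 6: h1:6  h2:3  h3:5  h4:1  h5:3  h6:3  h7:3  h8:0.
Shift Spike marks→3, Focus lights→5, Fly cues→6.
Schedule Sound check@1, Hang drops@1, Spike marks@3, Focus lights@5, Fly cues@6: h1:3  h2:3  h3:4  h4:1  h5:4  h6:3  h7:3  h8:3 — peak 4.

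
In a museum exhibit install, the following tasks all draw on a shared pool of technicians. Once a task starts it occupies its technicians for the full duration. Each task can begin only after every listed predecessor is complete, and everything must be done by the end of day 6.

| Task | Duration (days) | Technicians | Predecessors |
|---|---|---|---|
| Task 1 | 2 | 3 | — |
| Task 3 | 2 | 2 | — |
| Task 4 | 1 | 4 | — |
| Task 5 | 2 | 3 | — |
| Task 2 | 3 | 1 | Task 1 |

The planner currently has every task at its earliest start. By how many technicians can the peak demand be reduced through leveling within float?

7

Early-start peak: d1:12  d2:8  d3:1  d4:1  d5:1  d6:0 ⇒ 12.
Leveled (Task 1@1, Task 3@1, Task 4@3, Task 5@4, Task 2@3): d1:5  d2:5  d3:5  d4:4  d5:4  d6:0 ⇒ 5.
Reduction 12 − 5 = 7.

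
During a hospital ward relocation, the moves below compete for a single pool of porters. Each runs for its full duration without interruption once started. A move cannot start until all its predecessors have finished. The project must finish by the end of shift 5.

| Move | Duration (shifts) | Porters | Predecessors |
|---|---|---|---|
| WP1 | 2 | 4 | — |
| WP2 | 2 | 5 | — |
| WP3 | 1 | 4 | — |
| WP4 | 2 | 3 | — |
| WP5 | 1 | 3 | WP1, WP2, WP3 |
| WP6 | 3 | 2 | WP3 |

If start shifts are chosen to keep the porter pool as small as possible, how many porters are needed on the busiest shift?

9

Early-start (WP1@1, WP2@1, WP3@1, WP4@1, WP5@3, WP6@2) gives peak 16: s1:16  s2:14  s3:5  s4:2  s5:0.
Shift WP2→2, WP4→4, WP5→4, WP6→3.
Schedule WP1@1, WP2@2, WP3@1, WP4@4, WP5@4, WP6@3: s1:8  s2:9  s3:7  s4:8  s5:5 — peak 9.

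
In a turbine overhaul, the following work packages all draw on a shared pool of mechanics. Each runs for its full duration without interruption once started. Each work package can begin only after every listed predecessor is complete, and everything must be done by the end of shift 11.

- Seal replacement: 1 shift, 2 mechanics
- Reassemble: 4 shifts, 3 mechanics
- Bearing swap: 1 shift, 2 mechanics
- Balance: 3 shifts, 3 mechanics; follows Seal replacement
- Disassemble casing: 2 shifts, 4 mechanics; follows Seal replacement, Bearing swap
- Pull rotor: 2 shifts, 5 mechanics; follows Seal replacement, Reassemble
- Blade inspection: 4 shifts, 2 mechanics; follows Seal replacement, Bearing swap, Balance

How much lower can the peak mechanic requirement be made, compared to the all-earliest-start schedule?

4

Early-start peak: s1:7  s2:10  s3:10  s4:6  s5:7  s6:7  s7:2  s8:2  s9:0  s10:0  s11:0 ⇒ 10.
Leveled (Seal replacement@1, Reassemble@1, Bearing swap@2, Balance@3, Disassemble casing@6, Pull rotor@10, Blade inspection@6): s1:5  s2:5  s3:6  s4:6  s5:3  s6:6  s7:6  s8:2  s9:2  s10:5  s11:5 ⇒ 6.
Reduction 10 − 6 = 4.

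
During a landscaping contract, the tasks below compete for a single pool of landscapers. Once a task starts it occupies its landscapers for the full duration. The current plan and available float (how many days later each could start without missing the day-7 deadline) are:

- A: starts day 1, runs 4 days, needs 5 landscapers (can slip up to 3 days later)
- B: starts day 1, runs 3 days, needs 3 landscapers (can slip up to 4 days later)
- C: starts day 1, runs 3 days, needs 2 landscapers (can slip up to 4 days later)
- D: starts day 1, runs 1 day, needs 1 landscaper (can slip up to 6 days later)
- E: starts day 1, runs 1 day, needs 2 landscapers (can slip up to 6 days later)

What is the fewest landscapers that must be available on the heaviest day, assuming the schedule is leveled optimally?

7

Early-start (A@1, B@1, C@1, D@1, E@1) gives peak 13: d1:13  d2:10  d3:10  d4:5  d5:0  d6:0  d7:0.
Shift B→5, D→4, E→5.
Schedule A@1, B@5, C@1, D@4, E@5: d1:7  d2:7  d3:7  d4:6  d5:5  d6:3  d7:3 — peak 7.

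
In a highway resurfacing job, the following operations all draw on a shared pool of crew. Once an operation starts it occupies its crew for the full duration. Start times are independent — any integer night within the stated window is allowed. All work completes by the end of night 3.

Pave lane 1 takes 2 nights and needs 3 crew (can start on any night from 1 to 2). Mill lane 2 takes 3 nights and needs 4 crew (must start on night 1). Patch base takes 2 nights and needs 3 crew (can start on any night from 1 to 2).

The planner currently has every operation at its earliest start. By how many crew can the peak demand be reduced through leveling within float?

Early-start peak: n1:10  n2:10  n3:4 ⇒ 10.
Leveled (Pave lane 1@1, Mill lane 2@1, Patch base@1): n1:10  n2:10  n3:4 ⇒ 10.
Reduction 10 − 10 = 0.

0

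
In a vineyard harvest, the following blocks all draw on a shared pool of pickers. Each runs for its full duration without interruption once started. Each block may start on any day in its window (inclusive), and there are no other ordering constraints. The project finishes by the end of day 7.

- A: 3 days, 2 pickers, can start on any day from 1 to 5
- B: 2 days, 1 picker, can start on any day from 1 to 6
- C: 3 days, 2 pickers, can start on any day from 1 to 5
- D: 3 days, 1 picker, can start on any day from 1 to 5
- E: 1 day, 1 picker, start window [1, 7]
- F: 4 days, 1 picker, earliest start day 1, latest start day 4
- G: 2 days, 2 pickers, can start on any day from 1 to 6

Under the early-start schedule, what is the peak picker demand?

10

Early-start schedule: A@1, B@1, C@1, D@1, E@1, F@1, G@1.
Load per day: day 1: 10, day 2: 9, day 3: 6, day 4: 1, day 5: 0, day 6: 0, day 7: 0.
Peak is 10.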